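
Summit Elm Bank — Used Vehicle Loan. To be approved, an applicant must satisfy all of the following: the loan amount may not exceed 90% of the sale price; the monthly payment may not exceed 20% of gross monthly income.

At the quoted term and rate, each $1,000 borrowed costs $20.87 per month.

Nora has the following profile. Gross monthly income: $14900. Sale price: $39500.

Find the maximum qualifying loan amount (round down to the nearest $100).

$35,500

Payment cap: 20% × $14,900 = $2,980/month.
At $20.87 per $1,000, that supports 2,980/20.87 × 1,000 ≈ $142,788 → $142,700.
LTV cap: 90% × $39,500 = $35,550 → $35,500.
Binding constraint: loan-to-value.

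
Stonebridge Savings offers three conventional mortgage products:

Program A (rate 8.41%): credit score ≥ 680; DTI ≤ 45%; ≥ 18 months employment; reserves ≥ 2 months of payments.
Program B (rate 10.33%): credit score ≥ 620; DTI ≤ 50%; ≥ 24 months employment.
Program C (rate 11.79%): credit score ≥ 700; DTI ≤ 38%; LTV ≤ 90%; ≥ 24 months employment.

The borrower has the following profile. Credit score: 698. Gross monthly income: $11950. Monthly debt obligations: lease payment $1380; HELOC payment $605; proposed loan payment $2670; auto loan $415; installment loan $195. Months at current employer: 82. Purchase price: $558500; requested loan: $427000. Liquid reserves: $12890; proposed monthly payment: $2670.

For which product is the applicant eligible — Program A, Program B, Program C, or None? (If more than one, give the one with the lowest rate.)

Program A

Total debts = (1,380 + 605 + 2,670 + 415 + 195) = 5,265; DTI = 5,265/11,950 = 44.1%.
LTV = 427,000/558,500 = 76.5%.
Reserves = 12,890/2,670 = 4.8 months.
Program A: score 698 ≥ 680; DTI 44.1% ≤ 45%; employment 82 ≥ 18 mo; reserves 4.8 ≥ 2 mo → qualifies.
Program B: score 698 ≥ 620; DTI 44.1% ≤ 50%; employment 82 ≥ 24 mo → qualifies.
Program C: score 698 < 700; DTI 44.1% > 38%; LTV 76.5% ≤ 90%; employment 82 ≥ 24 mo → does not qualify.
Qualifying: Program A, Program B. Lowest rate is 8.41% → Program A.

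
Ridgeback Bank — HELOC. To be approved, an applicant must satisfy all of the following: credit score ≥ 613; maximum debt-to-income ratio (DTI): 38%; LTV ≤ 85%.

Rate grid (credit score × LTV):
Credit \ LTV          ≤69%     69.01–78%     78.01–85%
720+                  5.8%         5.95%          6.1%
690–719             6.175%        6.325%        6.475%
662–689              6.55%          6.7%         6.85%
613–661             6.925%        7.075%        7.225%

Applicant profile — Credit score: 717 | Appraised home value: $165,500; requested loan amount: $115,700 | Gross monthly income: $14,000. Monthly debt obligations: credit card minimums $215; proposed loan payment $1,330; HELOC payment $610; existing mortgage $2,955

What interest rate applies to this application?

6.325%

Credit score 717 ≥ 613; Total monthly debts = (215 + 1,330 + 610 + 2,955) = 5,110. DTI: 5,110 ÷ 14,000 = 36.5%, within the 38% cap
LTV = 115,700/165,500 = 69.9% ≤ 85%
Row: 717 falls in 690–719. Column: 69.9% falls in 69.01–78%. Rate = 6.325%.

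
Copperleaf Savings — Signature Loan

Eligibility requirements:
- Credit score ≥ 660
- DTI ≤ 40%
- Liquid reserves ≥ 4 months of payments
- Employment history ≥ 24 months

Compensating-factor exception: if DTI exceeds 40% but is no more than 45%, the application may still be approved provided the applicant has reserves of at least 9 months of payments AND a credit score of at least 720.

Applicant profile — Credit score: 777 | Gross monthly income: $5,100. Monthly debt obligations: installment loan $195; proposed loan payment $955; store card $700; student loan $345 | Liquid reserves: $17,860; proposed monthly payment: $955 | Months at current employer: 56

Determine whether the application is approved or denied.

Credit score 777 ≥ 660 (meets base)
Total debts = (195 + 955 + 700 + 345) = 2,195. DTI: 2,195 ÷ 5,100 = 43%, over the 40% base limit.
Reserves: 17,860 ÷ 955 = 18.7 months (meets 4-month minimum)
Employment 56 ≥ 24 months
DTI 43% is within the 40%–45% exception band; checking compensating factors.
Reserves 18.7 ≥ 9 months; credit score 777 ≥ 720.
Both override conditions satisfied; DTI exception granted.

Approved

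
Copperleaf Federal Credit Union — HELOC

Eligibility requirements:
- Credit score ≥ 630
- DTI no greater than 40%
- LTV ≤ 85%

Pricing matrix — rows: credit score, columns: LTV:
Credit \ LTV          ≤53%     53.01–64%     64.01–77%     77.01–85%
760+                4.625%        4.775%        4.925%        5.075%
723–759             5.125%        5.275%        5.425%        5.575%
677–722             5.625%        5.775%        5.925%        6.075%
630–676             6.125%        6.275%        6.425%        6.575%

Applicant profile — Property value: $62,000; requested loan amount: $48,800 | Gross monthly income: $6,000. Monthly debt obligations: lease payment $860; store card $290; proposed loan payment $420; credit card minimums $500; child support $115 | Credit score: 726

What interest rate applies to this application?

Credit score 726 ≥ 630; Total monthly debts = (860 + 290 + 420 + 500 + 115) = 2,185. DTI: 2,185 ÷ 6,000 = 36.4%, within the 40% cap
Loan-to-value = 48,800/62,000 = 78.7% — pass (85% max)
Score 726 is in the 723–759 band; LTV 78.7% is in the 77.01–85% band → 5.575%.

5.575%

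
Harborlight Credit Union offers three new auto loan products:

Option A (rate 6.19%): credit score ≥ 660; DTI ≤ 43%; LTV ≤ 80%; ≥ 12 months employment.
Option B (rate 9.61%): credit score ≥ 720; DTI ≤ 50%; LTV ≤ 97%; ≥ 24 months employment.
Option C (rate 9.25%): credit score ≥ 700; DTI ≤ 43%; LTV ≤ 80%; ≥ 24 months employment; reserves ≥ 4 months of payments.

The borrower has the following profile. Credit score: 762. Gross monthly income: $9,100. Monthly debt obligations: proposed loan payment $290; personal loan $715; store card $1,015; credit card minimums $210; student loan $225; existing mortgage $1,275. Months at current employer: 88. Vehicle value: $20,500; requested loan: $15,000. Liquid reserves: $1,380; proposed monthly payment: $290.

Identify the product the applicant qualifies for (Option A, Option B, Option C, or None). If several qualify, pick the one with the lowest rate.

Option A

Total debts = (290 + 715 + 1,015 + 210 + 225 + 1,275) = 3,730; DTI = 3,730/9,100 = 41%.
LTV = 15,000/20,500 = 73.2%.
Reserves = 1,380/290 = 4.8 months.
Option A: score 762 ≥ 660; DTI 41% ≤ 43%; LTV 73.2% ≤ 80%; employment 88 ≥ 12 mo → qualifies.
Option B: score 762 ≥ 720; DTI 41% ≤ 50%; LTV 73.2% ≤ 97%; employment 88 ≥ 24 mo → qualifies.
Option C: score 762 ≥ 700; DTI 41% ≤ 43%; LTV 73.2% ≤ 80%; employment 88 ≥ 24 mo; reserves 4.8 ≥ 4 mo → qualifies.
Qualifying: Option A, Option B, Option C. Lowest rate is 6.19% → Option A.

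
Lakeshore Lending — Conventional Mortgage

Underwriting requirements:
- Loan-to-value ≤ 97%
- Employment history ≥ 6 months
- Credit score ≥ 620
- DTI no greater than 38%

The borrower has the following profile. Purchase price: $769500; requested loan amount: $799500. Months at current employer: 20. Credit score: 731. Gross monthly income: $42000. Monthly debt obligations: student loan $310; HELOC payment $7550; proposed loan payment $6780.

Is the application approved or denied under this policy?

Denied

LTV: 799,500 ÷ 769,500 = 103.9%, exceeds 97% cap
Employment 20 ≥ 6 months
Credit score 731 ≥ 620 (meets)
Total monthly debts = (310 + 7,550 + 6,780) = 14,640. DTI = 14,640/42,000 = 34.9% ≤ 38%
Fails on LTV.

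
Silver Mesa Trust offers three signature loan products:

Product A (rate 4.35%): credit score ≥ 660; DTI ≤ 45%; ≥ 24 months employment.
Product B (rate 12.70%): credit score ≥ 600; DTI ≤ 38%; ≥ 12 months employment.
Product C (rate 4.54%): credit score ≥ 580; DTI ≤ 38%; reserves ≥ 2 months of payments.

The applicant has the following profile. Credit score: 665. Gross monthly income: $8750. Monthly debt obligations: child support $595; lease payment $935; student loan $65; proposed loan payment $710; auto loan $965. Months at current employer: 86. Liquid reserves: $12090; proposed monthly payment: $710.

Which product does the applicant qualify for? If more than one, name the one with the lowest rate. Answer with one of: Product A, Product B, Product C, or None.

Product A

Total debts = (595 + 935 + 65 + 710 + 965) = 3,270; DTI = 3,270/8,750 = 37.4%.
Reserves = 12,090/710 = 17.0 months.
Product A: score 665 ≥ 660; DTI 37.4% ≤ 45%; employment 86 ≥ 24 mo → qualifies.
Product B: score 665 ≥ 600; DTI 37.4% ≤ 38%; employment 86 ≥ 12 mo → qualifies.
Product C: score 665 ≥ 580; DTI 37.4% ≤ 38%; reserves 17.0 ≥ 2 mo → qualifies.
Qualifying: Product A, Product B, Product C. Lowest rate is 4.35% → Product A.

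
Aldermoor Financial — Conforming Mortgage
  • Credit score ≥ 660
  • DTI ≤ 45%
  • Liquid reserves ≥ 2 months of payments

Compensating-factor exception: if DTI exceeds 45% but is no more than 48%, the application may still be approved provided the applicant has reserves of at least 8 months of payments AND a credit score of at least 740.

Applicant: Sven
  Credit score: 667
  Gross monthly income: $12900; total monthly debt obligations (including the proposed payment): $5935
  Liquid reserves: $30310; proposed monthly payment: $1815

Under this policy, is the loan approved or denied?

Denied

Credit score 667 ≥ 660 (meets base)
DTI = 5,935/12,900 = 46% > 45% — standard DTI limit exceeded.
Liquid reserves cover 30,310/1,815 = 16.7 months — ≥ 2 required
DTI 46% is within the 45%–48% exception band; checking compensating factors.
Reserves 16.7 ≥ 8 months; credit score 667 < 740.
Compensating-factor requirement not fully met.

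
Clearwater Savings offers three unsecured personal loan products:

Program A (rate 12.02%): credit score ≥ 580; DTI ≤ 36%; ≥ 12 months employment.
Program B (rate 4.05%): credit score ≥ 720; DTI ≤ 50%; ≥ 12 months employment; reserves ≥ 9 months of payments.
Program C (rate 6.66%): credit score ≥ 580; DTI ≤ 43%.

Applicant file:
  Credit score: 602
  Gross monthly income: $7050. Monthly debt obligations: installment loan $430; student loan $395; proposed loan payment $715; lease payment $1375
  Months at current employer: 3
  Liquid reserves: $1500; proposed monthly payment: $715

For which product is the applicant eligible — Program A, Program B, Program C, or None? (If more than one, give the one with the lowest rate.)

Program C

Total debts = (430 + 395 + 715 + 1,375) = 2,915; DTI = 2,915/7,050 = 41.3%.
Reserves = 1,500/715 = 2.1 months.
Program A: score 602 ≥ 580; DTI 41.3% > 36%; employment 3 < 12 mo → does not qualify.
Program B: score 602 < 720; DTI 41.3% ≤ 50%; employment 3 < 12 mo; reserves 2.1 < 9 mo → does not qualify.
Program C: score 602 ≥ 580; DTI 41.3% ≤ 43% → qualifies.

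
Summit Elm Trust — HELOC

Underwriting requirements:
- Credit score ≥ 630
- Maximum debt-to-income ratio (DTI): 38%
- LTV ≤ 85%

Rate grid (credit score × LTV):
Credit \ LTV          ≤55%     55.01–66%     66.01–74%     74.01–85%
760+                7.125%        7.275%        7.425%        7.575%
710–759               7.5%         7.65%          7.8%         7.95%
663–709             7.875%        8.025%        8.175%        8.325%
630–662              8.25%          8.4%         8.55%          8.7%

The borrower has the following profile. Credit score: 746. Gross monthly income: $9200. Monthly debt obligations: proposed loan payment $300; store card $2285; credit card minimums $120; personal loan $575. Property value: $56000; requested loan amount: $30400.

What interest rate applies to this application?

Credit score 746 ≥ 630; Total monthly debts = (300 + 2,285 + 120 + 575) = 3,280. Debt-to-income = 3,280/9,200 = 35.7% — meets 38% limit
Loan-to-value = 30,400/56,000 = 54.3% — pass (85% max)
Score 746 is in the 710–759 band; LTV 54.3% is in the ≤55% band → 7.5%.

7.5%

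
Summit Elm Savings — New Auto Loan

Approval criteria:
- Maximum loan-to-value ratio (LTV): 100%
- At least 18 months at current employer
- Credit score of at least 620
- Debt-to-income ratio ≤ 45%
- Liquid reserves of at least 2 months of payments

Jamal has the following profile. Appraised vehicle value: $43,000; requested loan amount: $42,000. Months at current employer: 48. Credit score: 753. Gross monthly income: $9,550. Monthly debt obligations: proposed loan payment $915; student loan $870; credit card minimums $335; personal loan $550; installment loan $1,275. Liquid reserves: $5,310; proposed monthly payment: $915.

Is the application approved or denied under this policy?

Loan-to-value = 42,000/43,000 = 97.7% — pass (100% max)
Employment 48 ≥ 18 months
Credit score 753 ≥ 620 (meets)
Total monthly debts = (915 + 870 + 335 + 550 + 1,275) = 3,945. DTI: 3,945 ÷ 9,550 = 41.3%, within the 45% cap
Reserves: 5,310 ÷ 915 = 5.8 months (meets 2-month minimum)
All criteria satisfied.

Approved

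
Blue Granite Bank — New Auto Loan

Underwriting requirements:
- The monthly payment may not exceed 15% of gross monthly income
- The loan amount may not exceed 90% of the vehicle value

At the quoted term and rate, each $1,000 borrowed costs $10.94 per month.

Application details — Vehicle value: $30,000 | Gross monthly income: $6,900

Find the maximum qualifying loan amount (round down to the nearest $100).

Payment cap: 15% × $6,900 = $1,035/month.
At $10.94 per $1,000, that supports 1,035/10.94 × 1,000 ≈ $94,606 → $94,600.
LTV cap: 90% × $30,000 = $27,000 → $27,000.
Binding constraint: loan-to-value.

$27,000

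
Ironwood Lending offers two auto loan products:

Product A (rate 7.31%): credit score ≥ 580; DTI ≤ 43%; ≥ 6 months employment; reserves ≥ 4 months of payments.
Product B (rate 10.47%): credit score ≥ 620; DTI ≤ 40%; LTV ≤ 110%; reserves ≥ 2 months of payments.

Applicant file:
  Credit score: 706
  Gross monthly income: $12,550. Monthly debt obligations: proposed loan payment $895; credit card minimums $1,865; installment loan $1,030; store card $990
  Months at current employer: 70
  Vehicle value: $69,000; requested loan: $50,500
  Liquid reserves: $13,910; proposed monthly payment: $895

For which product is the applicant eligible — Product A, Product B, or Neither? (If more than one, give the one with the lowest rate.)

Product A

Total debts = (895 + 1,865 + 1,030 + 990) = 4,780; DTI = 4,780/12,550 = 38.1%.
LTV = 50,500/69,000 = 73.2%.
Reserves = 13,910/895 = 15.5 months.
Product A: score 706 ≥ 580; DTI 38.1% ≤ 43%; employment 70 ≥ 6 mo; reserves 15.5 ≥ 4 mo → qualifies.
Product B: score 706 ≥ 620; DTI 38.1% ≤ 40%; LTV 73.2% ≤ 110%; reserves 15.5 ≥ 2 mo → qualifies.
Qualifying: Product A, Product B. Lowest rate is 7.31% → Product A.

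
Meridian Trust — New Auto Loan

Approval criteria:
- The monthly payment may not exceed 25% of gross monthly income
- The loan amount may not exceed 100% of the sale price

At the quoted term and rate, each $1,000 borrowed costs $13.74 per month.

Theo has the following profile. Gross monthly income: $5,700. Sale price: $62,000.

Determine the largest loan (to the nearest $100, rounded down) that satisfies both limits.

Payment cap: 25% × $5,700 = $1,425/month.
At $13.74 per $1,000, that supports 1,425/13.74 × 1,000 ≈ $103,711 → $103,700.
LTV cap: 100% × $62,000 = $62,000 → $62,000.
Binding constraint: loan-to-value.

$62,000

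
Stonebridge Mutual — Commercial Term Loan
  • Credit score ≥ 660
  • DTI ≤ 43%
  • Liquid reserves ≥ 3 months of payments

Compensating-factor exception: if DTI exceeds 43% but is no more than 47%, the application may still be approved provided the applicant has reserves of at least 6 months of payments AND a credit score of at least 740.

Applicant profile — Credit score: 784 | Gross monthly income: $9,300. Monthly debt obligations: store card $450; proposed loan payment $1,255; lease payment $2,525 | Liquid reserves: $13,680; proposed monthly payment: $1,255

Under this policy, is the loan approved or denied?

Approved

Credit score 784 ≥ 660 (meets base)
Total debts = (450 + 1,255 + 2,525) = 4,230. DTI = 4,230/9,300 = 45.5% > 43% — standard DTI limit exceeded.
Reserves: 13,680 ÷ 1,255 = 10.9 months (meets 3-month minimum)
DTI 45.5% is within the 43%–47% exception band; checking compensating factors.
Reserves 10.9 ≥ 6 months; credit score 784 ≥ 740.
Both override conditions satisfied; DTI exception granted.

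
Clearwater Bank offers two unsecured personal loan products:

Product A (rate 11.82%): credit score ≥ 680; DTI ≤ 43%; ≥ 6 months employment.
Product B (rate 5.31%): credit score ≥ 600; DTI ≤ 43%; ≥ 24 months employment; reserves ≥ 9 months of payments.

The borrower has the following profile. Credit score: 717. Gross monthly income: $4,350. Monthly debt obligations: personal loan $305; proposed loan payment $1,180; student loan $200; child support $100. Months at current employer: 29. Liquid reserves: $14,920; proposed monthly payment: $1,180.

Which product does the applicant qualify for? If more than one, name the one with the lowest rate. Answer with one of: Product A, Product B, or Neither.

Total debts = (305 + 1,180 + 200 + 100) = 1,785; DTI = 1,785/4,350 = 41%.
Reserves = 14,920/1,180 = 12.6 months.
Product A: score 717 ≥ 680; DTI 41% ≤ 43%; employment 29 ≥ 6 mo → qualifies.
Product B: score 717 ≥ 600; DTI 41% ≤ 43%; employment 29 ≥ 24 mo; reserves 12.6 ≥ 9 mo → qualifies.
Qualifying: Product A, Product B. Lowest rate is 5.31% → Product B.

Product B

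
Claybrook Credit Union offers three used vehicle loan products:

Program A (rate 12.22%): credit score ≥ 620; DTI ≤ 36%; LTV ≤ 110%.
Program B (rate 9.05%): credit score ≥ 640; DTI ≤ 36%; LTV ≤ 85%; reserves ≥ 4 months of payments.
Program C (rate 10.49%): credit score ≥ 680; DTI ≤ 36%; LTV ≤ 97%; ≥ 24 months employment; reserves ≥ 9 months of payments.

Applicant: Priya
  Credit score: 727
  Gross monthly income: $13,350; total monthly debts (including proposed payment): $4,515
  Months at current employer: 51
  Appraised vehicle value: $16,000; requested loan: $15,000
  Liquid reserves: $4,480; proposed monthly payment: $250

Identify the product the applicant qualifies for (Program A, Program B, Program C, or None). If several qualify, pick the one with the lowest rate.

Program C

DTI = 4,515/13,350 = 33.8%.
LTV = 15,000/16,000 = 93.8%.
Reserves = 4,480/250 = 17.9 months.
Program A: score 727 ≥ 620; DTI 33.8% ≤ 36%; LTV 93.8% ≤ 110% → qualifies.
Program B: score 727 ≥ 640; DTI 33.8% ≤ 36%; LTV 93.8% > 85%; reserves 17.9 ≥ 4 mo → does not qualify.
Program C: score 727 ≥ 680; DTI 33.8% ≤ 36%; LTV 93.8% ≤ 97%; employment 51 ≥ 24 mo; reserves 17.9 ≥ 9 mo → qualifies.
Qualifying: Program A, Program C. Lowest rate is 10.49% → Program C.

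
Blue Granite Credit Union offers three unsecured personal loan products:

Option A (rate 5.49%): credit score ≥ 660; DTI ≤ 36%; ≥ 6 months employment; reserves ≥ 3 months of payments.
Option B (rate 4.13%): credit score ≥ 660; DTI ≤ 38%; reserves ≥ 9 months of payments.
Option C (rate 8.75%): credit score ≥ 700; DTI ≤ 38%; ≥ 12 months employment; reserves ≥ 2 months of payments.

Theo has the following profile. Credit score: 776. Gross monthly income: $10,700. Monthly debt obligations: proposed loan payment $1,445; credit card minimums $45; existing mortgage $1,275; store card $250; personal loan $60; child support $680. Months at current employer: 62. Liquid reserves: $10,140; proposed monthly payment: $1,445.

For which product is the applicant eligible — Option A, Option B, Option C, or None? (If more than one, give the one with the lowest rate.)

Option A

Total debts = (1,445 + 45 + 1,275 + 250 + 60 + 680) = 3,755; DTI = 3,755/10,700 = 35.1%.
Reserves = 10,140/1,445 = 7.0 months.
Option A: score 776 ≥ 660; DTI 35.1% ≤ 36%; employment 62 ≥ 6 mo; reserves 7.0 ≥ 3 mo → qualifies.
Option B: score 776 ≥ 660; DTI 35.1% ≤ 38%; reserves 7.0 < 9 mo → does not qualify.
Option C: score 776 ≥ 700; DTI 35.1% ≤ 38%; employment 62 ≥ 12 mo; reserves 7.0 ≥ 2 mo → qualifies.
Qualifying: Option A, Option C. Lowest rate is 5.49% → Option A.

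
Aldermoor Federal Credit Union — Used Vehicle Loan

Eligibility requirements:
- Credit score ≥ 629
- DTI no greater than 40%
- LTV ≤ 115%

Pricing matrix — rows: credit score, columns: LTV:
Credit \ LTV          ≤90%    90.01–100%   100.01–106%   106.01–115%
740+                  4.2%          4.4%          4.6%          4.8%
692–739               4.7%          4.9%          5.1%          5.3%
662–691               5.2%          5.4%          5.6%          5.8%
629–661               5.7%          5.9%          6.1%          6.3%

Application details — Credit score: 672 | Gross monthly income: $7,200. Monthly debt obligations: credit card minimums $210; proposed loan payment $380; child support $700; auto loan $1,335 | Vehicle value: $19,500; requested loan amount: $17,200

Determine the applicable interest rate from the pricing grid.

5.2%

Credit score 672 ≥ 629; Total monthly debts = (210 + 380 + 700 + 1,335) = 2,625. DTI: 2,625 ÷ 7,200 = 36.5%, within the 40% cap
Loan-to-value = 17,200/19,500 = 88.2% — pass (115% max)
Score 672 is in the 662–691 band; LTV 88.2% is in the ≤90% band → 5.2%.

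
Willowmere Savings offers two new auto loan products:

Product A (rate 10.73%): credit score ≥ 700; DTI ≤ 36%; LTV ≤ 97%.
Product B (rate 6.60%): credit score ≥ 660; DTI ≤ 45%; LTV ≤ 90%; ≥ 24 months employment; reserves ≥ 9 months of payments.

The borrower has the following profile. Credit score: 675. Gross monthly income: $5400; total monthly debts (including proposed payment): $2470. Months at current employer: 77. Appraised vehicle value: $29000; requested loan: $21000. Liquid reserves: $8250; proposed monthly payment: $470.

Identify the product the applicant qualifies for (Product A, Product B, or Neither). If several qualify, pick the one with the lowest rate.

DTI = 2,470/5,400 = 45.7%.
LTV = 21,000/29,000 = 72.4%.
Reserves = 8,250/470 = 17.6 months.
Product A: score 675 < 700; DTI 45.7% > 36%; LTV 72.4% ≤ 97% → does not qualify.
Product B: score 675 ≥ 660; DTI 45.7% > 45%; LTV 72.4% ≤ 90%; employment 77 ≥ 24 mo; reserves 17.6 ≥ 9 mo → does not qualify.

Neither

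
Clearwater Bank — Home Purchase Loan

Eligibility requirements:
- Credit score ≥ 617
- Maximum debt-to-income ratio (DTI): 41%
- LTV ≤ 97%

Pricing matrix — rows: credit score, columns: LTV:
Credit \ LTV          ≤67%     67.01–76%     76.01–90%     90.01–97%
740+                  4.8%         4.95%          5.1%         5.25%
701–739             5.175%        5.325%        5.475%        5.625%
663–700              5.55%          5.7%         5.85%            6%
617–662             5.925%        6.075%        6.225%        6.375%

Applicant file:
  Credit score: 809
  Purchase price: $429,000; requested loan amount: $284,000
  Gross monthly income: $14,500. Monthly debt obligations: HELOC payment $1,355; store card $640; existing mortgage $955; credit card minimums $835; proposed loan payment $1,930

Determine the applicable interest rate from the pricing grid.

4.8%

Credit score 809 ≥ 617; Total monthly debts = (1,355 + 640 + 955 + 835 + 1,930) = 5,715. Debt-to-income = 5,715/14,500 = 39.4% — meets 41% limit
LTV = 284,000/429,000 = 66.2% ≤ 97%
Credit 809 → row 740+; LTV 66.2% → column ≤67%. Grid cell → 4.8%.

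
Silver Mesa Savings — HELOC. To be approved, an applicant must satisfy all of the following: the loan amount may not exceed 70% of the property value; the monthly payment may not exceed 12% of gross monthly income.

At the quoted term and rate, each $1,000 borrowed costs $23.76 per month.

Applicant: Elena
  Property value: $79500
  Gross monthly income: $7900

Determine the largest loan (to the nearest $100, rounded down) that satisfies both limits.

Payment cap: 12% × $7,900 = $948/month.
At $23.76 per $1,000, that supports 948/23.76 × 1,000 ≈ $39,898 → $39,800.
LTV cap: 70% × $79,500 = $55,650 → $55,600.
Binding constraint: payment-to-income.

$39,800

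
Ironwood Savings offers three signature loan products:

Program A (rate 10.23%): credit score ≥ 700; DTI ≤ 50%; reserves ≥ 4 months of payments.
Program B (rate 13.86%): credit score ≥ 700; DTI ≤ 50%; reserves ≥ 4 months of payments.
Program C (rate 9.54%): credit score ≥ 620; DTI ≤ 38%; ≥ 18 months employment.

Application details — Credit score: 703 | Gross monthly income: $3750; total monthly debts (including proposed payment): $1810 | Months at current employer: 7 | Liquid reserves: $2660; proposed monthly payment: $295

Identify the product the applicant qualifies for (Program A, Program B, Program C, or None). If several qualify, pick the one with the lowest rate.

Program A

DTI = 1,810/3,750 = 48.3%.
Reserves = 2,660/295 = 9.0 months.
Program A: score 703 ≥ 700; DTI 48.3% ≤ 50%; reserves 9.0 ≥ 4 mo → qualifies.
Program B: score 703 ≥ 700; DTI 48.3% ≤ 50%; reserves 9.0 ≥ 4 mo → qualifies.
Program C: score 703 ≥ 620; DTI 48.3% > 38%; employment 7 < 18 mo → does not qualify.
Qualifying: Program A, Program B. Lowest rate is 10.23% → Program A.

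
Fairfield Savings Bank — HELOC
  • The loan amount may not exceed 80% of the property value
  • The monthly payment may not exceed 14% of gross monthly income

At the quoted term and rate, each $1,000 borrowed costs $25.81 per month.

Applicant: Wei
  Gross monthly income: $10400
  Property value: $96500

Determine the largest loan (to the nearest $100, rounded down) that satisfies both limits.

$56,400

Payment cap: 14% × $10,400 = $1,456/month.
At $25.81 per $1,000, that supports 1,456/25.81 × 1,000 ≈ $56,412 → $56,400.
LTV cap: 80% × $96,500 = $77,200 → $77,200.
Binding constraint: payment-to-income.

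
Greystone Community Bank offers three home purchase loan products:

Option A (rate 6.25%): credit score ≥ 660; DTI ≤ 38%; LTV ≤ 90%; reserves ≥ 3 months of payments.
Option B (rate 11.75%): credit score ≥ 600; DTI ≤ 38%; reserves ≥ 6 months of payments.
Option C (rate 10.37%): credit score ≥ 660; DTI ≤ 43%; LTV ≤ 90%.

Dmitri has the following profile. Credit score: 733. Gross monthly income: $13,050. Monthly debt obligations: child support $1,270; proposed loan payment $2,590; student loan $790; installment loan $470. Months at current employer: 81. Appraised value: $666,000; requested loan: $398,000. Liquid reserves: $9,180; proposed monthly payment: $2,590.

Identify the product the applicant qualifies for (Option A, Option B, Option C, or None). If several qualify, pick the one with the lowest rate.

Total debts = (1,270 + 2,590 + 790 + 470) = 5,120; DTI = 5,120/13,050 = 39.2%.
LTV = 398,000/666,000 = 59.8%.
Reserves = 9,180/2,590 = 3.5 months.
Option A: score 733 ≥ 660; DTI 39.2% > 38%; LTV 59.8% ≤ 90%; reserves 3.5 ≥ 3 mo → does not qualify.
Option B: score 733 ≥ 600; DTI 39.2% > 38%; reserves 3.5 < 6 mo → does not qualify.
Option C: score 733 ≥ 660; DTI 39.2% ≤ 43%; LTV 59.8% ≤ 90% → qualifies.

Option C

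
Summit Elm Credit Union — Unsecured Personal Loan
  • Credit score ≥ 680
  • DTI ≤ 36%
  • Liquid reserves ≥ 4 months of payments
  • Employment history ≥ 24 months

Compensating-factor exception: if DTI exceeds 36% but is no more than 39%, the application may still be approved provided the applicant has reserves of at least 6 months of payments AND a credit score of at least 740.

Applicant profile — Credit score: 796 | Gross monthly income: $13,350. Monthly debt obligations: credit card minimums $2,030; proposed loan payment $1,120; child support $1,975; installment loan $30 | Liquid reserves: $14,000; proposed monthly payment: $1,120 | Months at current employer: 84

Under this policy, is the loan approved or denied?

Approved

Credit score 796 ≥ 680 (meets base)
Total debts = (2,030 + 1,120 + 1,975 + 30) = 5,155. DTI = 5,155/13,350 = 38.6% > 36% — standard DTI limit exceeded.
Liquid reserves cover 14,000/1,120 = 12.5 months — ≥ 4 required
Employment 84 ≥ 24 months
DTI 38.6% is within the 36%–39% exception band; checking compensating factors.
Override check — reserves: 12.5 mo (ok); score: 796 (ok).
Both override conditions satisfied; DTI exception granted.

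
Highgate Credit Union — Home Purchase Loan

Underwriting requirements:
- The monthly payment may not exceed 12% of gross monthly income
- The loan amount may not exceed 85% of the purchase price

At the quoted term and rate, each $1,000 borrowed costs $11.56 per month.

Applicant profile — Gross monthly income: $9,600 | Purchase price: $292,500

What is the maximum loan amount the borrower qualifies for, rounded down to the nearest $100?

Payment cap: 12% × $9,600 = $1,152/month.
At $11.56 per $1,000, that supports 1,152/11.56 × 1,000 ≈ $99,653 → $99,600.
LTV cap: 85% × $292,500 = $248,625 → $248,600.
Binding constraint: payment-to-income.

$99,600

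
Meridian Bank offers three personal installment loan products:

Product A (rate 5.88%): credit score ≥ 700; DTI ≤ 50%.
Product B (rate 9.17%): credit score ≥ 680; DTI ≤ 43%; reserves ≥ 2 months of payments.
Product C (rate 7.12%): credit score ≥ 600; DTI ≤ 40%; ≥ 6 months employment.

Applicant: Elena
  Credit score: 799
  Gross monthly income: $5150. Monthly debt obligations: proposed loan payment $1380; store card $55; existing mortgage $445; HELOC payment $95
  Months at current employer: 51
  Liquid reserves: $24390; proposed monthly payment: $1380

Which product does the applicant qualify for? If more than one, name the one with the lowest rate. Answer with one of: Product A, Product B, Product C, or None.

Total debts = (1,380 + 55 + 445 + 95) = 1,975; DTI = 1,975/5,150 = 38.3%.
Reserves = 24,390/1,380 = 17.7 months.
Product A: score 799 ≥ 700; DTI 38.3% ≤ 50% → qualifies.
Product B: score 799 ≥ 680; DTI 38.3% ≤ 43%; reserves 17.7 ≥ 2 mo → qualifies.
Product C: score 799 ≥ 600; DTI 38.3% ≤ 40%; employment 51 ≥ 6 mo → qualifies.
Qualifying: Product A, Product B, Product C. Lowest rate is 5.88% → Product A.

Product A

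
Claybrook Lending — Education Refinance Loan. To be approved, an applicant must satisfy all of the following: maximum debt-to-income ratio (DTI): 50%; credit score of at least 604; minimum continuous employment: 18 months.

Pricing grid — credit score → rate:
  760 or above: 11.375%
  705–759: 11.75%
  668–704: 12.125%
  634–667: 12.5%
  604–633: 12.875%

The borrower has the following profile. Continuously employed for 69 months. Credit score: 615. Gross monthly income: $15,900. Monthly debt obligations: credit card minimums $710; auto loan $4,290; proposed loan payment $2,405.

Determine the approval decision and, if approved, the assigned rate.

Approved at 12.875%

Credit score 615 ≥ 604 (meets minimum)
Employment 69 ≥ 18 months
Total monthly debts = (710 + 4,290 + 2,405) = 7,405. DTI = 7,405/15,900 = 46.6% ≤ 50%
All requirements met. Score 615 falls in the 604–633 tier → 12.875%.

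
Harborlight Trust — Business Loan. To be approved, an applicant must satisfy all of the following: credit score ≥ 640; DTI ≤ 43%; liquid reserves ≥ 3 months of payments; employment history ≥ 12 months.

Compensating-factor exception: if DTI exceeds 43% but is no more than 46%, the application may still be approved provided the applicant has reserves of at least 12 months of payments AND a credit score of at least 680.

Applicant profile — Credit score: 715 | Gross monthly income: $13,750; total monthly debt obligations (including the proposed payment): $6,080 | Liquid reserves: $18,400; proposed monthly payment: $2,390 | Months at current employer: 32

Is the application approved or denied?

Denied

Credit score 715 ≥ 640 (meets base)
DTI: 6,080 ÷ 13,750 = 44.2%, over the 43% base limit.
Reserves = 18,400/2,390 = 7.7 months ≥ 3
Employment 32 ≥ 12 months
44.2% falls in the override range (43%–46%), so the compensating-factor test applies.
Reserves 7.7 < 12 months; credit score 715 ≥ 680.
Override conditions not both satisfied; exception does not apply.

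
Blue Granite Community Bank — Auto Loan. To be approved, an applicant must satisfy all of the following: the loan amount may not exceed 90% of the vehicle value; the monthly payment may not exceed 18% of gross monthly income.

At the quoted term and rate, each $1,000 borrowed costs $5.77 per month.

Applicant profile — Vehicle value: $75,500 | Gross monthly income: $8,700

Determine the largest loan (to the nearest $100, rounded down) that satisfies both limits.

$67,900

Payment cap: 18% × $8,700 = $1,566/month.
At $5.77 per $1,000, that supports 1,566/5.77 × 1,000 ≈ $271,403 → $271,400.
LTV cap: 90% × $75,500 = $67,950 → $67,900.
Binding constraint: loan-to-value.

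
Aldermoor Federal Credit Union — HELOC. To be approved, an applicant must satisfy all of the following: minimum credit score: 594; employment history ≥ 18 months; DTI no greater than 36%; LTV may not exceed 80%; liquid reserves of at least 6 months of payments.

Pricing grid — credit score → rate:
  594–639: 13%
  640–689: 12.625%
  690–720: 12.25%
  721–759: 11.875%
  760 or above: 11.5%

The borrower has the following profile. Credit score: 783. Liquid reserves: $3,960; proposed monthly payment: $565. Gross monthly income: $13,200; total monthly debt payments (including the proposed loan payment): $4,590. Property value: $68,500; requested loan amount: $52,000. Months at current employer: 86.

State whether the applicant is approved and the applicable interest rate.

Approved at 11.5%

Credit score 783 ≥ 594 (meets minimum)
Loan-to-value = 52,000/68,500 = 75.9% — pass (80% max)
Reserves: 3,960 ÷ 565 = 7.0 months (meets 6-month minimum)
DTI = 4,590/13,200 = 34.8% ≤ 36%
Employment 86 ≥ 18 months
All requirements met. Score 783 falls in the 760 or above tier → 11.5%.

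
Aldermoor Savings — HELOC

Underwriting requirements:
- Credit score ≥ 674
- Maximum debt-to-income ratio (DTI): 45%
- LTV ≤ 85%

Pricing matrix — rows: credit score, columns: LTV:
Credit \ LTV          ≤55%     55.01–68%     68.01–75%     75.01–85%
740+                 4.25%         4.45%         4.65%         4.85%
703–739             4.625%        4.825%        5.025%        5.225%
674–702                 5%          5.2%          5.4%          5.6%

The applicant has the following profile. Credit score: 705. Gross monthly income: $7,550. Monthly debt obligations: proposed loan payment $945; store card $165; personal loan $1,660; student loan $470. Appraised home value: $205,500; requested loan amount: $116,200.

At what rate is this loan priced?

Credit score 705 ≥ 674; Total monthly debts = (945 + 165 + 1,660 + 470) = 3,240. DTI = 3,240/7,550 = 42.9% ≤ 45%
LTV = 116,200/205,500 = 56.5% ≤ 85%
Row: 705 falls in 703–739. Column: 56.5% falls in 55.01–68%. Rate = 4.825%.

4.825%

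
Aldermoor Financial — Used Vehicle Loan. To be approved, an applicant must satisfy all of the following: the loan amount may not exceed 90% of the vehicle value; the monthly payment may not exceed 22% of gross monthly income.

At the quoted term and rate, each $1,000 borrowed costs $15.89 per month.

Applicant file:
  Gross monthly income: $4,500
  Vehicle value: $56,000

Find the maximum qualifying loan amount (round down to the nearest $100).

Payment cap: 22% × $4,500 = $990/month.
At $15.89 per $1,000, that supports 990/15.89 × 1,000 ≈ $62,303 → $62,300.
LTV cap: 90% × $56,000 = $50,400 → $50,400.
Binding constraint: loan-to-value.

$50,400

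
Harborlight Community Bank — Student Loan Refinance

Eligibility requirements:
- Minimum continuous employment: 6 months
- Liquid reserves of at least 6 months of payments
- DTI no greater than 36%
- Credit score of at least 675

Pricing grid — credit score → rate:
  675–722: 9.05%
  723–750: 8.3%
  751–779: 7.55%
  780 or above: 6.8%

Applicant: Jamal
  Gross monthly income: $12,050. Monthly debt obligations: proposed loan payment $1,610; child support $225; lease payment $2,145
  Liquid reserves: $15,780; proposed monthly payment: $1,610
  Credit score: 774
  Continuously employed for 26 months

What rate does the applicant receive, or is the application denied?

Credit score 774 ≥ 675 (meets minimum)
Total monthly debts = (1,610 + 225 + 2,145) = 3,980. Debt-to-income = 3,980/12,050 = 33% — meets 36% limit
Employment 26 ≥ 6 months
Reserves = 15,780/1,610 = 9.8 months ≥ 6
All requirements met. Score 774 falls in the 751–779 tier → 7.55%.

Approved at 7.55%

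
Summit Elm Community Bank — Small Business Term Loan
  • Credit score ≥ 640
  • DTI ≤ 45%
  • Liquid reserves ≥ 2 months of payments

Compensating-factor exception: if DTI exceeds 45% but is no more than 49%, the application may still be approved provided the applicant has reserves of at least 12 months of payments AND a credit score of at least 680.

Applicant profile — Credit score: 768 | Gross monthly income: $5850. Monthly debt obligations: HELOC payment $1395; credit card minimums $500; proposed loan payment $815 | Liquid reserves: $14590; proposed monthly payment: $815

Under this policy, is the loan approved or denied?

Approved

Credit score 768 ≥ 640 (meets base)
Total debts = (1,395 + 500 + 815) = 2,710. DTI = 2,710/5,850 = 46.3% > 45% — standard DTI limit exceeded.
Reserves = 14,590/815 = 17.9 months ≥ 2
DTI 46.3% is within the 45%–49% exception band; checking compensating factors.
Override check — reserves: 17.9 mo (ok); score: 768 (ok).
Both compensating conditions met → exception applies.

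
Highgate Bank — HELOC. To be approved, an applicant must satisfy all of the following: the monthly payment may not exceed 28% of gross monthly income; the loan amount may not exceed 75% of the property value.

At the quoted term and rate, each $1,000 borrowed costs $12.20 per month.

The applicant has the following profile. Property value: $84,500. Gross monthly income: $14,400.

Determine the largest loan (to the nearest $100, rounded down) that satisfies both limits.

Payment cap: 28% × $14,400 = $4,032/month.
At $12.20 per $1,000, that supports 4,032/12.20 × 1,000 ≈ $330,491 → $330,400.
LTV cap: 75% × $84,500 = $63,375 → $63,300.
Binding constraint: loan-to-value.

$63,300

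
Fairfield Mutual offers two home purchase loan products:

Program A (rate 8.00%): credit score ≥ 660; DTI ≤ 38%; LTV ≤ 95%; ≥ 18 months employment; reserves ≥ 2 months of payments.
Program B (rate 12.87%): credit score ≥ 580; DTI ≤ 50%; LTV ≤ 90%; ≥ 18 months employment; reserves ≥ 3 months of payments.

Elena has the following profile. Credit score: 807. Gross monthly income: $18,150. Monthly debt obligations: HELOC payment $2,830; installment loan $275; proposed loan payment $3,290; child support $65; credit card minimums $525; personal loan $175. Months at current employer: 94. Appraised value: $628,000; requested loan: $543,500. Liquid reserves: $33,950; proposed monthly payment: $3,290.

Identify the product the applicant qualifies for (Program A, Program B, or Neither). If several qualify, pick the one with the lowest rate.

Program B

Total debts = (2,830 + 275 + 3,290 + 65 + 525 + 175) = 7,160; DTI = 7,160/18,150 = 39.4%.
LTV = 543,500/628,000 = 86.5%.
Reserves = 33,950/3,290 = 10.3 months.
Program A: score 807 ≥ 660; DTI 39.4% > 38%; LTV 86.5% ≤ 95%; employment 94 ≥ 18 mo; reserves 10.3 ≥ 2 mo → does not qualify.
Program B: score 807 ≥ 580; DTI 39.4% ≤ 50%; LTV 86.5% ≤ 90%; employment 94 ≥ 18 mo; reserves 10.3 ≥ 3 mo → qualifies.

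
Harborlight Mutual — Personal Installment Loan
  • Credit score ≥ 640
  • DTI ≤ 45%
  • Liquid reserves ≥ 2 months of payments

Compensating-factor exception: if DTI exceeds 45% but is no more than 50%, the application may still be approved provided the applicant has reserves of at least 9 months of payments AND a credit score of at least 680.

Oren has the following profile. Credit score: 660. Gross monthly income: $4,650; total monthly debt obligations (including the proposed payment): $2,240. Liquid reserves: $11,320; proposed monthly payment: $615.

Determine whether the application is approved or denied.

Credit score 660 ≥ 640 (meets base)
DTI: 2,240 ÷ 4,650 = 48.2%, over the 45% base limit.
Reserves: 11,320 ÷ 615 = 18.4 months (meets 2-month minimum)
DTI 48.2% is within the 45%–50% exception band; checking compensating factors.
Override check — reserves: 18.4 mo (ok); score: 660 (below 680).
Compensating-factor requirement not fully met.

Denied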